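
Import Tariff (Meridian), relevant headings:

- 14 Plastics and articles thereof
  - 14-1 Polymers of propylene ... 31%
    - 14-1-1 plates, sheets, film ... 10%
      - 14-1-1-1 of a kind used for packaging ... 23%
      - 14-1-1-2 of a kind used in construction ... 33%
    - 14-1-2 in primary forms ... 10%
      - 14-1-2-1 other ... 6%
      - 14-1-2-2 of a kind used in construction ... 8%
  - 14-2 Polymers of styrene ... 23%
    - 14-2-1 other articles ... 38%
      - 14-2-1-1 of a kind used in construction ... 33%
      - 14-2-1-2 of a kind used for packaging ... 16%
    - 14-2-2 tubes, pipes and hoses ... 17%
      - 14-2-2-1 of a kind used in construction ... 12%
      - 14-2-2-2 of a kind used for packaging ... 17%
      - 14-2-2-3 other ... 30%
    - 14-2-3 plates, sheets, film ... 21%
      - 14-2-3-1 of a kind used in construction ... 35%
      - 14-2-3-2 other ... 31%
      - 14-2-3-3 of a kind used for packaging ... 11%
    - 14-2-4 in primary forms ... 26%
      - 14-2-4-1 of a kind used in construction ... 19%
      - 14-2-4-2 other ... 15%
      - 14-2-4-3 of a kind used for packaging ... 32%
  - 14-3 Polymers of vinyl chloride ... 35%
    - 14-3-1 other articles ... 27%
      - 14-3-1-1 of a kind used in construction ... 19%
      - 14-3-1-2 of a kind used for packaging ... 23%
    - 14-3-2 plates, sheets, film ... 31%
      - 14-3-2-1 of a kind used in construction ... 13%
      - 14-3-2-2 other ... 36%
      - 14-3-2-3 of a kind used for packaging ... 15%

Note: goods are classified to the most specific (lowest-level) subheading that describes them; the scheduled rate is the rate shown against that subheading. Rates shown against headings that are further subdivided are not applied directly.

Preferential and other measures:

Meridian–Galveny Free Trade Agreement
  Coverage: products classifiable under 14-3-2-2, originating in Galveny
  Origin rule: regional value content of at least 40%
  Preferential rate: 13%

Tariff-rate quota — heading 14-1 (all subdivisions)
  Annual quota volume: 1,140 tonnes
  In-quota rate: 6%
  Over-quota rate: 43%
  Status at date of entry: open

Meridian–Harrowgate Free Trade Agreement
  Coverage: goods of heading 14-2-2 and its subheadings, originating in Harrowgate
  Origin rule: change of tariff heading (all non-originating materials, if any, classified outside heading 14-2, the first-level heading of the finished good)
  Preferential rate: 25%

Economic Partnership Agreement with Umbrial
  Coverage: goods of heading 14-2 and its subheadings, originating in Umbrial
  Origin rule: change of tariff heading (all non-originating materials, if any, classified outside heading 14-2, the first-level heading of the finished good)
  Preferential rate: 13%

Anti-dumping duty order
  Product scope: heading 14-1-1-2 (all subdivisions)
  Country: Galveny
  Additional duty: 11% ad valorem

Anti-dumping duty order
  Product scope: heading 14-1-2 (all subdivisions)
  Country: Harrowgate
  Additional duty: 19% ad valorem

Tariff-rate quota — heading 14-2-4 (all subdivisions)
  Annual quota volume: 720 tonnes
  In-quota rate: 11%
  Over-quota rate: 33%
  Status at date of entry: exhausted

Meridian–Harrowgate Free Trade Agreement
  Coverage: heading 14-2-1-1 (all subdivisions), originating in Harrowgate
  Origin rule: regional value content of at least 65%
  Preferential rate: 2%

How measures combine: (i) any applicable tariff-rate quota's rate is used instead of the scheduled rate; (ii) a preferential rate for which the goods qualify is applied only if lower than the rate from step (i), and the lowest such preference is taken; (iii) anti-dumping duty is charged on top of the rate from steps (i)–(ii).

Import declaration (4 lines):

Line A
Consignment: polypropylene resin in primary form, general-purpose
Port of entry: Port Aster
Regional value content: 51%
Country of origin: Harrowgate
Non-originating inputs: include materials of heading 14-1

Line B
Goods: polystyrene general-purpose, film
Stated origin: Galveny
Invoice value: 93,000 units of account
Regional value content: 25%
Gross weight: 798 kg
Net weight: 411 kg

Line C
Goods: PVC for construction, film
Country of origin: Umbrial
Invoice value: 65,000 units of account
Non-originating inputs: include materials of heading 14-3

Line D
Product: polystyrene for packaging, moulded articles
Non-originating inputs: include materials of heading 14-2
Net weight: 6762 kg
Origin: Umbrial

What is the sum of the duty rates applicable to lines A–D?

85%

Line A: polypropylene → 14-1; resin in primary form → 14-1-2; general-purpose → 14-1-2-1. Scheduled 6%. quota on 14-1 open → in-quota 6%; Harrowgate agreement on 14-2-2: 14-1-2-1 not covered; Harrowgate agreement on 14-2-1-1: 14-1-2-1 not covered; anti-dumping (Harrowgate, 14-1-2): +19%; total 6% + 19% = 25%. → 25%.
Line B: polystyrene → 14-2; film → 14-2-3; general-purpose → 14-2-3-2. Scheduled 31%. Galveny agreement on 14-3-2-2: 14-2-3-2 not covered. → 31%.
Line C: PVC → 14-3; film → 14-3-2; for construction → 14-3-2-1. Scheduled 13%. Umbrial agreement on 14-2: 14-3-2-1 not covered. → 13%.
Line D: polystyrene → 14-2; moulded articles → 14-2-1; for packaging → 14-2-1-2. Scheduled 16%. Umbrial agreement on 14-2: CTH not met. → 16%.
Sum: 25% + 31% + 13% + 16% = 85%.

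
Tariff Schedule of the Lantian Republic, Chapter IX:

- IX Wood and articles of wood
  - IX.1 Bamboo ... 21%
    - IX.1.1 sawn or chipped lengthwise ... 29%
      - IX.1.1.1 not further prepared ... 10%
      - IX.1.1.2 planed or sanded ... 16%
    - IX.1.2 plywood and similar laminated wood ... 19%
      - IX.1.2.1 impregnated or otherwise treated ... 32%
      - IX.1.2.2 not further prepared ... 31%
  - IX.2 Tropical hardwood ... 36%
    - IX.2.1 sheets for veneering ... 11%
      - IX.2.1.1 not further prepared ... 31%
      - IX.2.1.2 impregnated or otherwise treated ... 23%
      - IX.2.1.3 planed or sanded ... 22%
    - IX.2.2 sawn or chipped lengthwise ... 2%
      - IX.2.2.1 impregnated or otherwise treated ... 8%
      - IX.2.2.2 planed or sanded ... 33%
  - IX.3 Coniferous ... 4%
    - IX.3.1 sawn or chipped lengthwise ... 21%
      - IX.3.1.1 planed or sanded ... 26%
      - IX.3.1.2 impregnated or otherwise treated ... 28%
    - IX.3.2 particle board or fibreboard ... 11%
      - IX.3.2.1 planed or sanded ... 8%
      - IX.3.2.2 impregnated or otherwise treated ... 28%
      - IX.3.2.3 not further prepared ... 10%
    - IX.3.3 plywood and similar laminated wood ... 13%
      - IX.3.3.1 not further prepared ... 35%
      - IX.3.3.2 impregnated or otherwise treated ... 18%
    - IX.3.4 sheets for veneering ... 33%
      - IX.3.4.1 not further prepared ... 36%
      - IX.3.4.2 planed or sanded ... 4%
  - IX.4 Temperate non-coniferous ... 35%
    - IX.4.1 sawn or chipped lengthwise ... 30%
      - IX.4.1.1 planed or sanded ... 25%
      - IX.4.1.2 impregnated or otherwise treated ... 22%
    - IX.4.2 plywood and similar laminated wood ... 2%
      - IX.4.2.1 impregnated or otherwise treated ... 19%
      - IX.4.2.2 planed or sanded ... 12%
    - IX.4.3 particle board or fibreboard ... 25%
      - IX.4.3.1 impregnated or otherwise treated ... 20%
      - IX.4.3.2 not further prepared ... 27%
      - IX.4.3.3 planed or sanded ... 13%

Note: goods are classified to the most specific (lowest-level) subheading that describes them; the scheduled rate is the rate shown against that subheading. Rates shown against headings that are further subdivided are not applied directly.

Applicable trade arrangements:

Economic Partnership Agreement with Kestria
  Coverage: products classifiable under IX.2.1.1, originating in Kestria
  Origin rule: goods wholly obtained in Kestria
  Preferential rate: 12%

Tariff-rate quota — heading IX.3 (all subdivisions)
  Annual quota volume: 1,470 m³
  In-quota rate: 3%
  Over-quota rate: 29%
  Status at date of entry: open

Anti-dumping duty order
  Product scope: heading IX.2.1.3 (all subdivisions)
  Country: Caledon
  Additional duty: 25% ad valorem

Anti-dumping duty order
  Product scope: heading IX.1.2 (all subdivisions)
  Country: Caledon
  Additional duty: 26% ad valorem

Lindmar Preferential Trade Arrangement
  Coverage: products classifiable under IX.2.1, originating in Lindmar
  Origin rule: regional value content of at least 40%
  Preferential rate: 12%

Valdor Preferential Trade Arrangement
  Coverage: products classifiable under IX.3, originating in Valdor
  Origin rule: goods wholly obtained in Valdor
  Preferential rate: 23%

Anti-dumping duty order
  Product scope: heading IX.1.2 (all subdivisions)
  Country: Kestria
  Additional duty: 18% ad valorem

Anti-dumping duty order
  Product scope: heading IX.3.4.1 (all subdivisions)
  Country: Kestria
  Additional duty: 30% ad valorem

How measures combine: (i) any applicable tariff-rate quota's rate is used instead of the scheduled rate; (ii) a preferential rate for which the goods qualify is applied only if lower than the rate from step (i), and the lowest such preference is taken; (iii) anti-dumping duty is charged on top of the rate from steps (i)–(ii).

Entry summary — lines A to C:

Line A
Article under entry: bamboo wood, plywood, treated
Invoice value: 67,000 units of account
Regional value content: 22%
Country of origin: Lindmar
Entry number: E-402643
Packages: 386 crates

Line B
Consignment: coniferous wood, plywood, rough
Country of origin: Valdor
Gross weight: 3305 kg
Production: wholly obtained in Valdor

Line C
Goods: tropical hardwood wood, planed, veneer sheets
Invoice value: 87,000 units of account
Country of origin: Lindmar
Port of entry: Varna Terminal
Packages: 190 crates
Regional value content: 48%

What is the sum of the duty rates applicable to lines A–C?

Line A: bamboo → IX.1; plywood → IX.1.2; treated → IX.1.2.1. Scheduled 32%. Lindmar agreement on IX.2.1: IX.1.2.1 not covered. → 32%.
Line B: coniferous → IX.3; plywood → IX.3.3; rough → IX.3.3.1. Scheduled 35%. quota on IX.3 open → in-quota 3%; Valdor agreement on IX.3: wholly obtained → 23% available; preference 23% not lower than 3% → no reduction. → 3%.
Line C: tropical hardwood → IX.2; veneer sheets → IX.2.1; planed → IX.2.1.3. Scheduled 22%. Lindmar agreement on IX.2.1: RVC ≥ 40% → 12% available; preferential 12%. → 12%.
Sum: 32% + 3% + 12% = 47%.

47%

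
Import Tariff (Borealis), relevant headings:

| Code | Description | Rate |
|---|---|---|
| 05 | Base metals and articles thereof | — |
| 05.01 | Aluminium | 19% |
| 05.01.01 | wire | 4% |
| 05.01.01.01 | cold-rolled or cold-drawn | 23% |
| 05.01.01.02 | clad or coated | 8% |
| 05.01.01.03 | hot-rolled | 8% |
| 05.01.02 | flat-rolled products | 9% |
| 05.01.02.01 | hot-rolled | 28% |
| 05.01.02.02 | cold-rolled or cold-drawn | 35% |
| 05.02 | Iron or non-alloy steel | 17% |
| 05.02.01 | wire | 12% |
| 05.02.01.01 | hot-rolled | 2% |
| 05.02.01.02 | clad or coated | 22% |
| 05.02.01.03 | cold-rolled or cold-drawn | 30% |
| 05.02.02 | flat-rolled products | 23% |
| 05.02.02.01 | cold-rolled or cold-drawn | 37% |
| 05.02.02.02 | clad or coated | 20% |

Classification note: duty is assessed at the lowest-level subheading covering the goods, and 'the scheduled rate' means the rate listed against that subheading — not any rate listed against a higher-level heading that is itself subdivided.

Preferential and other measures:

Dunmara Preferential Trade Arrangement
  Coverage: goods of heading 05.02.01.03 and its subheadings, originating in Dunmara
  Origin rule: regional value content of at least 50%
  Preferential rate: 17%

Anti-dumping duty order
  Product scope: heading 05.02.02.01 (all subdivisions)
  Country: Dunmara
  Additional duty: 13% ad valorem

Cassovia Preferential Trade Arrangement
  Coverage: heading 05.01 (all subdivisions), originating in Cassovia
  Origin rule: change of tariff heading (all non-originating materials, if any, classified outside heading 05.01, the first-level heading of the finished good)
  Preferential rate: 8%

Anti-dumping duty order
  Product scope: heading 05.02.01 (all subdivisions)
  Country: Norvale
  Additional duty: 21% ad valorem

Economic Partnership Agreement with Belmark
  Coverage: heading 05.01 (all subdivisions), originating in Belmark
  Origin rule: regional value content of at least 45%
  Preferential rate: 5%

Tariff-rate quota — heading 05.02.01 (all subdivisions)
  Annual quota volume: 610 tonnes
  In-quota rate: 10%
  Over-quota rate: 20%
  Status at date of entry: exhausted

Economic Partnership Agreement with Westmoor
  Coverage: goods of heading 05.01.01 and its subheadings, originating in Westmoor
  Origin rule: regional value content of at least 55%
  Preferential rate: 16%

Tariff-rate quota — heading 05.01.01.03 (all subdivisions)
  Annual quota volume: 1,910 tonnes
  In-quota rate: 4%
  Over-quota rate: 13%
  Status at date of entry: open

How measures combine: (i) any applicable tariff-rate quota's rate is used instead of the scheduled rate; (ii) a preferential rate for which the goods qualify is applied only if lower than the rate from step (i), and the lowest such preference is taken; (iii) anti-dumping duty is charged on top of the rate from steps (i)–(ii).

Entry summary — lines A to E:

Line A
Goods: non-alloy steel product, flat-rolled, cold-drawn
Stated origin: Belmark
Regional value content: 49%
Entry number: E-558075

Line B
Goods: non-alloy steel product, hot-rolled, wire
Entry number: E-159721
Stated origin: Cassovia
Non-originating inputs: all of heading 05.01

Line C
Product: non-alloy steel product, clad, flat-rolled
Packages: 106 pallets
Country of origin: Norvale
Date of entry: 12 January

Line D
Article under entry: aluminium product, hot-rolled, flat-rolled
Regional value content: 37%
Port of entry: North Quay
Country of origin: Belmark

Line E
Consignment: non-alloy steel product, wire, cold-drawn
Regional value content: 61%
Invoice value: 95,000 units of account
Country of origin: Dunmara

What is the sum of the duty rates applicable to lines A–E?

122%

Line A: non-alloy steel → 05.02; flat-rolled → 05.02.02; cold-drawn → 05.02.02.01. Scheduled 37%. Belmark agreement on 05.01: 05.02.02.01 not covered. → 37%.
Line B: non-alloy steel → 05.02; wire → 05.02.01; hot-rolled → 05.02.01.01. Scheduled 2%. quota on 05.02.01 exhausted → over-quota 20%; Cassovia agreement on 05.01: 05.02.01.01 not covered. → 20%.
Line C: non-alloy steel → 05.02; flat-rolled → 05.02.02; clad → 05.02.02.02. Scheduled 20%. No special measure applies. → 20%.
Line D: aluminium → 05.01; flat-rolled → 05.01.02; hot-rolled → 05.01.02.01. Scheduled 28%. Belmark agreement on 05.01: RVC < 45%. → 28%.
Line E: non-alloy steel → 05.02; wire → 05.02.01; cold-drawn → 05.02.01.03. Scheduled 30%. quota on 05.02.01 exhausted → over-quota 20%; Dunmara agreement on 05.02.01.03: RVC ≥ 50% → 17% available; preferential 17%. → 17%.
Sum: 37% + 20% + 20% + 28% + 17% = 122%.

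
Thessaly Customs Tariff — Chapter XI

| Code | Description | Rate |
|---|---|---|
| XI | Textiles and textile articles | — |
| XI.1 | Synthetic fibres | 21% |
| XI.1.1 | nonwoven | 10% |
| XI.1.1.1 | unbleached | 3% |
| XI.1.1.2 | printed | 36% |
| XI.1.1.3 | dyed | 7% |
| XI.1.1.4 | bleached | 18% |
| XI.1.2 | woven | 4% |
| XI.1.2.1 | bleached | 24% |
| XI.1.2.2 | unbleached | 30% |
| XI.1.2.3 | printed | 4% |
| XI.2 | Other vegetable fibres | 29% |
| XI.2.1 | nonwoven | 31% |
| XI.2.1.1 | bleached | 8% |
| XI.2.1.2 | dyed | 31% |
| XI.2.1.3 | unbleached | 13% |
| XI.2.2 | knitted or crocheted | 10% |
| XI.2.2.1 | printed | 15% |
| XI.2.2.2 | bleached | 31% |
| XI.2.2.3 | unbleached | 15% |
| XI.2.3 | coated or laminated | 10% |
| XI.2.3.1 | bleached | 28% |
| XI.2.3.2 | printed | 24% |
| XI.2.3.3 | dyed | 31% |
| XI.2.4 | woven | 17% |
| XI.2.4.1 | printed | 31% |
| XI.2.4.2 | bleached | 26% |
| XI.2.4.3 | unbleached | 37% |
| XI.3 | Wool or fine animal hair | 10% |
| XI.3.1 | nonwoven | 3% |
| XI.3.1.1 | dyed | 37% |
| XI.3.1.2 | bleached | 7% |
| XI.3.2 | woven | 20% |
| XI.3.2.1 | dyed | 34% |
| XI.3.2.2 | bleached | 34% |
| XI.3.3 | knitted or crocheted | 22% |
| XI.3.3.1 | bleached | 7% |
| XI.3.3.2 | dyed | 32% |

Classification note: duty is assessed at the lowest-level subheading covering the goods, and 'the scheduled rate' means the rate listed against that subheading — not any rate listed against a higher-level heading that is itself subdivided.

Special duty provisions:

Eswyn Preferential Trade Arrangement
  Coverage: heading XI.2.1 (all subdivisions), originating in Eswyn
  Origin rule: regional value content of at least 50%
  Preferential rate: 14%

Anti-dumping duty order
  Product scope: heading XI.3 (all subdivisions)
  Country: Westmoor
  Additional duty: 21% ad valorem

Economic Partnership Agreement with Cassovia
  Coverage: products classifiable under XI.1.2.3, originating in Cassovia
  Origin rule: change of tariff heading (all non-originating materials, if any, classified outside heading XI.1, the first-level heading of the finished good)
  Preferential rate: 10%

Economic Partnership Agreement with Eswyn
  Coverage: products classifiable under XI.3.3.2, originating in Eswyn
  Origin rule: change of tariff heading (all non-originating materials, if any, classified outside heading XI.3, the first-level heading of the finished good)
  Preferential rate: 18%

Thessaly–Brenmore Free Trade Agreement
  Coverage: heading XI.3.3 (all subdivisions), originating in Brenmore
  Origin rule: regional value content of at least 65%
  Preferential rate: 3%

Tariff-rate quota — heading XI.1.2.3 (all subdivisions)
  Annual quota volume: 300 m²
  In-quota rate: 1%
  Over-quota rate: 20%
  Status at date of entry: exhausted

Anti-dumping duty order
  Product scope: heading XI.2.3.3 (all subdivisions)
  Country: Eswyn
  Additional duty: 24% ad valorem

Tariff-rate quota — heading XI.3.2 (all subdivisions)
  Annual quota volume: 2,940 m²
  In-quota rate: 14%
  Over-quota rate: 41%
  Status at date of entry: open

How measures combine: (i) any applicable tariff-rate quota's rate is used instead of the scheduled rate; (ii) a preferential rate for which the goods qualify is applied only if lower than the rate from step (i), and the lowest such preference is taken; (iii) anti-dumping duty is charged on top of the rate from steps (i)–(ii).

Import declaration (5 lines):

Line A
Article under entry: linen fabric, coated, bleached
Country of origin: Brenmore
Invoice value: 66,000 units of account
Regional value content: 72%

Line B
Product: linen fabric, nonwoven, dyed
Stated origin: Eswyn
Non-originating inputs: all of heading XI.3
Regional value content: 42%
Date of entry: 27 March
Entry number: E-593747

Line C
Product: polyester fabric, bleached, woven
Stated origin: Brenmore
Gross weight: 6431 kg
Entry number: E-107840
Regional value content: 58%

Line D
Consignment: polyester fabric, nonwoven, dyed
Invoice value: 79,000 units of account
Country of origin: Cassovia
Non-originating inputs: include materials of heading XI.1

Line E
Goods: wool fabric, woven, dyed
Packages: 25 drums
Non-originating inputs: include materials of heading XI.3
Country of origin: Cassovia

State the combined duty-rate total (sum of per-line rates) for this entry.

104%

Line A: linen → XI.2; coated → XI.2.3; bleached → XI.2.3.1. Scheduled 28%. Brenmore agreement on XI.3.3: XI.2.3.1 not covered. → 28%.
Line B: linen → XI.2; nonwoven → XI.2.1; dyed → XI.2.1.2. Scheduled 31%. Eswyn agreement on XI.2.1: RVC < 50%; Eswyn agreement on XI.3.3.2: XI.2.1.2 not covered. → 31%.
Line C: polyester → XI.1; woven → XI.1.2; bleached → XI.1.2.1. Scheduled 24%. Brenmore agreement on XI.3.3: XI.1.2.1 not covered. → 24%.
Line D: polyester → XI.1; nonwoven → XI.1.1; dyed → XI.1.1.3. Scheduled 7%. Cassovia agreement on XI.1.2.3: XI.1.1.3 not covered. → 7%.
Line E: wool → XI.3; woven → XI.3.2; dyed → XI.3.2.1. Scheduled 34%. quota on XI.3.2 open → in-quota 14%; Cassovia agreement on XI.1.2.3: XI.3.2.1 not covered. → 14%.
Sum: 28% + 31% + 24% + 7% + 14% = 104%.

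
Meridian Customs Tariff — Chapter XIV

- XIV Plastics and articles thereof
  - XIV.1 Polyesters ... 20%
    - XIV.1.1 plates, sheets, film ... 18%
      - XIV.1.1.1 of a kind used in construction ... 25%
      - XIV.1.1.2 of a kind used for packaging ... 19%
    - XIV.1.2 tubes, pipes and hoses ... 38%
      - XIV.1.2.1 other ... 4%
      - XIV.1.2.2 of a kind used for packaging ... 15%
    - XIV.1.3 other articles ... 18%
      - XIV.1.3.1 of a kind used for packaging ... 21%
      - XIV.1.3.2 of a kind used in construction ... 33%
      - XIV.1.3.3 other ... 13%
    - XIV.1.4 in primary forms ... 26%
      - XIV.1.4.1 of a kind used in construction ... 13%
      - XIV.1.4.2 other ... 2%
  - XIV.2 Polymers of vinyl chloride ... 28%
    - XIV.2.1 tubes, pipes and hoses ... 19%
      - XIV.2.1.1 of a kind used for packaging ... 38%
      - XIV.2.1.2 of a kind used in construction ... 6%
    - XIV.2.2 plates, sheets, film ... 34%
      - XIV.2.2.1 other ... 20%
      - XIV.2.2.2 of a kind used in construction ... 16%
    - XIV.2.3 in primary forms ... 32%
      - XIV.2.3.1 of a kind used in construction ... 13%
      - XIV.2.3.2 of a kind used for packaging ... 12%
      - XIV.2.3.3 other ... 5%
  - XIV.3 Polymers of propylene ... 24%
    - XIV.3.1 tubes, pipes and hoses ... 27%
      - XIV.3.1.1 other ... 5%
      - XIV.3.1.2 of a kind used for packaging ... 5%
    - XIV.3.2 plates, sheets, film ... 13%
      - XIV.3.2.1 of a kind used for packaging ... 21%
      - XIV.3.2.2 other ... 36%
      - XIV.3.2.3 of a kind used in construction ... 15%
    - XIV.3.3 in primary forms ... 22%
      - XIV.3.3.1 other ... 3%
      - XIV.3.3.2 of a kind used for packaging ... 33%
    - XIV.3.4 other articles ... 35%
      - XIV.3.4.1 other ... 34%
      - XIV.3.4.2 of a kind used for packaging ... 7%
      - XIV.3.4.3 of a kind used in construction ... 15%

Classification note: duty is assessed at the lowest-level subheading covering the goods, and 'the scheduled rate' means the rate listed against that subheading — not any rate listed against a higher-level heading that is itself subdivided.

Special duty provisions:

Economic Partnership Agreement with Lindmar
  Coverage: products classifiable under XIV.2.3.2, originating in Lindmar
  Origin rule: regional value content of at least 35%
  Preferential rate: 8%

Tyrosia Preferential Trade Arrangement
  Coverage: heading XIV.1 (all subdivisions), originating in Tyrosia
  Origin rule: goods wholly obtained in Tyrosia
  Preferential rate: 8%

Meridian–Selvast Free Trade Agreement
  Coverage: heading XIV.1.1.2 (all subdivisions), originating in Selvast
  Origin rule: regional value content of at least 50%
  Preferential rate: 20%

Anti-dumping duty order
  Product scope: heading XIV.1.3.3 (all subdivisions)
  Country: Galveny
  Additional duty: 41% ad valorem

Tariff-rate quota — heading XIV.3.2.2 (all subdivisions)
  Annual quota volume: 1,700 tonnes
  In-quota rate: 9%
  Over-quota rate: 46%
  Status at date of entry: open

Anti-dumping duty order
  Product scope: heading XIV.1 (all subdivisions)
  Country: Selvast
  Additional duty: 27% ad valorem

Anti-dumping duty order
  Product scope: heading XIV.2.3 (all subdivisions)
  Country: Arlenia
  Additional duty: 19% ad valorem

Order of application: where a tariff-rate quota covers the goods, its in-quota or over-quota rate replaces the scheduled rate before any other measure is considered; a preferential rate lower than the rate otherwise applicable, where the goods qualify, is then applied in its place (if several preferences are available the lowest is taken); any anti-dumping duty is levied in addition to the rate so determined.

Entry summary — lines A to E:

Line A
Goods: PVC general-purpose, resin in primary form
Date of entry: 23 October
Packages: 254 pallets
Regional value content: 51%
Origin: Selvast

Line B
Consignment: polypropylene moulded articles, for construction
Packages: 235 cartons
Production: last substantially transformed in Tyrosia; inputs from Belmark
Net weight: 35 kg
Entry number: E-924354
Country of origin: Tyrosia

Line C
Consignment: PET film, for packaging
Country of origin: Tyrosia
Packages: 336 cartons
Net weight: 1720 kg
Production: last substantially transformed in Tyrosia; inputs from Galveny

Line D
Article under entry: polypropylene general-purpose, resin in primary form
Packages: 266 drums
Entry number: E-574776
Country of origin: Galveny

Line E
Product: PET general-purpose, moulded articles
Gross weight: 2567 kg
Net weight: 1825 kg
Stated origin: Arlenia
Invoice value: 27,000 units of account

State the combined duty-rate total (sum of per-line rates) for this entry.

55%

Line A: PVC → XIV.2; resin in primary form → XIV.2.3; general-purpose → XIV.2.3.3. Scheduled 5%. Selvast agreement on XIV.1.1.2: XIV.2.3.3 not covered. → 5%.
Line B: polypropylene → XIV.3; moulded articles → XIV.3.4; for construction → XIV.3.4.3. Scheduled 15%. Tyrosia agreement on XIV.1: XIV.3.4.3 not covered. → 15%.
Line C: PET → XIV.1; film → XIV.1.1; for packaging → XIV.1.1.2. Scheduled 19%. Tyrosia agreement on XIV.1: not wholly obtained. → 19%.
Line D: polypropylene → XIV.3; resin in primary form → XIV.3.3; general-purpose → XIV.3.3.1. Scheduled 3%. No special measure applies. → 3%.
Line E: PET → XIV.1; moulded articles → XIV.1.3; general-purpose → XIV.1.3.3. Scheduled 13%. No special measure applies. → 13%.
Sum: 5% + 15% + 19% + 3% + 13% = 55%.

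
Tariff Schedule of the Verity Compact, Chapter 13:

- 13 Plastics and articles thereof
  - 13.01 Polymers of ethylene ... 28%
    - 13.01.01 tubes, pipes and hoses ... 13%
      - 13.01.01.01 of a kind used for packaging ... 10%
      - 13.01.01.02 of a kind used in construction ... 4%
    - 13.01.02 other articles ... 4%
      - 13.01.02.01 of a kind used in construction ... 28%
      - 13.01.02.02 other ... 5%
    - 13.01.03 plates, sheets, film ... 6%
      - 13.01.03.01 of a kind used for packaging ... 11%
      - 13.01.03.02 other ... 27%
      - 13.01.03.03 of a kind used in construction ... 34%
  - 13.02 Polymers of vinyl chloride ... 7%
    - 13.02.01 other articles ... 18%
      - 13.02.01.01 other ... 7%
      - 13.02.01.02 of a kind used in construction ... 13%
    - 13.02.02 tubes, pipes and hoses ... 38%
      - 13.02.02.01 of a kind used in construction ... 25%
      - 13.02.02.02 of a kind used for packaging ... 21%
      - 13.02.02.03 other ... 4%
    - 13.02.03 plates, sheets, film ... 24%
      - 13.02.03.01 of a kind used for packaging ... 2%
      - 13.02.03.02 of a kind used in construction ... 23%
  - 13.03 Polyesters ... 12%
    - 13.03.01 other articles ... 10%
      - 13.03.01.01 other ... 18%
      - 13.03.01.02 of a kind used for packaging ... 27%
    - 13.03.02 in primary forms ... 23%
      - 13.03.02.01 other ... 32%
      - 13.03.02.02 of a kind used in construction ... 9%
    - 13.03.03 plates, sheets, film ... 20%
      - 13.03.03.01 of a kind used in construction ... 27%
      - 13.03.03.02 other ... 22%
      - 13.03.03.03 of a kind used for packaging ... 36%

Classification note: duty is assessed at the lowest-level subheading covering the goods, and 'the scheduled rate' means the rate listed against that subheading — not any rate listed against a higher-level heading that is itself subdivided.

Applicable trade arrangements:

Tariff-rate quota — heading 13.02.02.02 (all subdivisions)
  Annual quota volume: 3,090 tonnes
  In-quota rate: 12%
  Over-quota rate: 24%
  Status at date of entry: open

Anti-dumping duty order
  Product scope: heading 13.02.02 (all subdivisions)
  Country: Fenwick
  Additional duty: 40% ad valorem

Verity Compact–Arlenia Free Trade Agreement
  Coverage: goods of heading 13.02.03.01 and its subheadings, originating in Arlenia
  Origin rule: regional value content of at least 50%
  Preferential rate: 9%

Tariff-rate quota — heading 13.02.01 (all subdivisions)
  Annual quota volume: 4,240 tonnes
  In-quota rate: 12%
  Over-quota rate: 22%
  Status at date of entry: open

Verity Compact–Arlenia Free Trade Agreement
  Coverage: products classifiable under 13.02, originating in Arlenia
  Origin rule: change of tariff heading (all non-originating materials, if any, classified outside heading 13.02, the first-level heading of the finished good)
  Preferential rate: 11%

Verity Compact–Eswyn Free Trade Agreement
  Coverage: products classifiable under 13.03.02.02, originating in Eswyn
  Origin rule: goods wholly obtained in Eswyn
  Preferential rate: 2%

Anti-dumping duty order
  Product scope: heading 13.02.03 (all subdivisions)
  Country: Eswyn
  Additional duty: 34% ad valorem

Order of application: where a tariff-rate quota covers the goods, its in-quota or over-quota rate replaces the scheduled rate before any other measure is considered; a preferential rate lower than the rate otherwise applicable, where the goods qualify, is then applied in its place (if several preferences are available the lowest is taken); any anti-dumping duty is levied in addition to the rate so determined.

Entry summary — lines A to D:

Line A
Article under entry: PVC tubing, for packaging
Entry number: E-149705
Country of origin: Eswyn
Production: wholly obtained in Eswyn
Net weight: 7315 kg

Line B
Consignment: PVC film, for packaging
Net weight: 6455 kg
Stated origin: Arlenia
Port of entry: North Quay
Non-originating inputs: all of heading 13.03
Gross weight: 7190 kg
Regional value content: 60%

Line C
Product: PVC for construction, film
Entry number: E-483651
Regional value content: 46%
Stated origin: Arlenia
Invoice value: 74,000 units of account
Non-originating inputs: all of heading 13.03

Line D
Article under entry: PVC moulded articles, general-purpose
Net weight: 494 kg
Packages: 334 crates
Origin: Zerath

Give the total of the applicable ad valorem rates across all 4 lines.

Line A: PVC → 13.02; tubing → 13.02.02; for packaging → 13.02.02.02. Scheduled 21%. quota on 13.02.02.02 open → in-quota 12%; Eswyn agreement on 13.03.02.02: 13.02.02.02 not covered. → 12%.
Line B: PVC → 13.02; film → 13.02.03; for packaging → 13.02.03.01. Scheduled 2%. Arlenia agreement on 13.02.03.01: RVC ≥ 50% → 9% available; Arlenia agreement on 13.02: CTH met → 11% available; preference 9% not lower than 2% → no reduction. → 2%.
Line C: PVC → 13.02; film → 13.02.03; for construction → 13.02.03.02. Scheduled 23%. Arlenia agreement on 13.02.03.01: 13.02.03.02 not covered; Arlenia agreement on 13.02: CTH met → 11% available; preferential 11%. → 11%.
Line D: PVC → 13.02; moulded articles → 13.02.01; general-purpose → 13.02.01.01. Scheduled 7%. quota on 13.02.01 open → in-quota 12%. → 12%.
Sum: 12% + 2% + 11% + 12% = 37%.

37%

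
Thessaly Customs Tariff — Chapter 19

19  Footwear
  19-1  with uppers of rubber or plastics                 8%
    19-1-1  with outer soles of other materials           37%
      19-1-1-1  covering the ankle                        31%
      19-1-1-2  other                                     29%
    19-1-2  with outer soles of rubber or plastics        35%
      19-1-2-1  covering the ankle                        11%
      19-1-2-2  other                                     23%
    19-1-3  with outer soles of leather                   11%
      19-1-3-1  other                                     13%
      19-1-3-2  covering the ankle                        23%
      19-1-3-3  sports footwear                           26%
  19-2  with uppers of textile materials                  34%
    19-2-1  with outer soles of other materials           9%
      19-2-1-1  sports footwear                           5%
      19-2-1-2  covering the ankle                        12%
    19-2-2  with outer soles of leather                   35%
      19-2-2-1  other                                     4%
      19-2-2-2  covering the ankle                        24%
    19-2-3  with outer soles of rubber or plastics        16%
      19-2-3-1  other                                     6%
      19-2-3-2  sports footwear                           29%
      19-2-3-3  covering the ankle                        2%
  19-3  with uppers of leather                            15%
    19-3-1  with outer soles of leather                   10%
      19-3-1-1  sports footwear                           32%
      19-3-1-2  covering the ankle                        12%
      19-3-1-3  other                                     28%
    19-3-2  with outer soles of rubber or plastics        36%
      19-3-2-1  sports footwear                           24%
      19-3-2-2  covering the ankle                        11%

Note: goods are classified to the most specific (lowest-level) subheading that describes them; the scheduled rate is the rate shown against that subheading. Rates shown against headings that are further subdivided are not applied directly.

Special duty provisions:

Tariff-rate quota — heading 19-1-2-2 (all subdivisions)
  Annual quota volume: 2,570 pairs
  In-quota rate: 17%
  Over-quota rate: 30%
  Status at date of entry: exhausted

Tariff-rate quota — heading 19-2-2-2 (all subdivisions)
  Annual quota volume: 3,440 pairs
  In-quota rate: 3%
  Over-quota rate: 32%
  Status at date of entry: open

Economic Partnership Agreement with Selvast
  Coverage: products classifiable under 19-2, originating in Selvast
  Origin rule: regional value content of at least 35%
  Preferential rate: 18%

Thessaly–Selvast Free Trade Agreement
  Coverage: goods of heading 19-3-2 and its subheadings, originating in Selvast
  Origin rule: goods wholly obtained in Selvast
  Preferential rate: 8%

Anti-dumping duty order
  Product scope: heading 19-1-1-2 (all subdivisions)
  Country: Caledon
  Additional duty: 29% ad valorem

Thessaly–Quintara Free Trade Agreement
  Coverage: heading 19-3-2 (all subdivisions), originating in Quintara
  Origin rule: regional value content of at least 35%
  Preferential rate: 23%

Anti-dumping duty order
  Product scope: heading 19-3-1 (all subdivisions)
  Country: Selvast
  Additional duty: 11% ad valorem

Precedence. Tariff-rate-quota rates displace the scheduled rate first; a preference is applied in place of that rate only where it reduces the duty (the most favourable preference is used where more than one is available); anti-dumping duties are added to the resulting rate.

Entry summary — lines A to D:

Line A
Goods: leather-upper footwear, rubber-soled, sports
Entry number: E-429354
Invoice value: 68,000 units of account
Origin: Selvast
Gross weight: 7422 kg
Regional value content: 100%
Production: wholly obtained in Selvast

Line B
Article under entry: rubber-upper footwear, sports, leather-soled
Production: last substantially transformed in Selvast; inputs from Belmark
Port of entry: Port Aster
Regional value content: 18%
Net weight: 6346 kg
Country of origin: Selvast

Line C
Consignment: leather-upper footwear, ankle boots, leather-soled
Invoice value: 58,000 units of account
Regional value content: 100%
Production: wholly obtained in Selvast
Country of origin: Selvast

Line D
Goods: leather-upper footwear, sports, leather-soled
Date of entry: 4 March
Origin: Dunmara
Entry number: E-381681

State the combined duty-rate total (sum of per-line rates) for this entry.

89%

Line A: leather-upper → 19-3; rubber-soled → 19-3-2; sports → 19-3-2-1. Scheduled 24%. Selvast agreement on 19-2: 19-3-2-1 not covered; Selvast agreement on 19-3-2: wholly obtained → 8% available; preferential 8%. → 8%.
Line B: rubber-upper → 19-1; leather-soled → 19-1-3; sports → 19-1-3-3. Scheduled 26%. Selvast agreement on 19-2: 19-1-3-3 not covered; Selvast agreement on 19-3-2: 19-1-3-3 not covered. → 26%.
Line C: leather-upper → 19-3; leather-soled → 19-3-1; ankle boots → 19-3-1-2. Scheduled 12%. Selvast agreement on 19-2: 19-3-1-2 not covered; Selvast agreement on 19-3-2: 19-3-1-2 not covered; anti-dumping (Selvast, 19-3-1): +11%; total 12% + 11% = 23%. → 23%.
Line D: leather-upper → 19-3; leather-soled → 19-3-1; sports → 19-3-1-1. Scheduled 32%. No special measure applies. → 32%.
Sum: 8% + 26% + 23% + 32% = 89%.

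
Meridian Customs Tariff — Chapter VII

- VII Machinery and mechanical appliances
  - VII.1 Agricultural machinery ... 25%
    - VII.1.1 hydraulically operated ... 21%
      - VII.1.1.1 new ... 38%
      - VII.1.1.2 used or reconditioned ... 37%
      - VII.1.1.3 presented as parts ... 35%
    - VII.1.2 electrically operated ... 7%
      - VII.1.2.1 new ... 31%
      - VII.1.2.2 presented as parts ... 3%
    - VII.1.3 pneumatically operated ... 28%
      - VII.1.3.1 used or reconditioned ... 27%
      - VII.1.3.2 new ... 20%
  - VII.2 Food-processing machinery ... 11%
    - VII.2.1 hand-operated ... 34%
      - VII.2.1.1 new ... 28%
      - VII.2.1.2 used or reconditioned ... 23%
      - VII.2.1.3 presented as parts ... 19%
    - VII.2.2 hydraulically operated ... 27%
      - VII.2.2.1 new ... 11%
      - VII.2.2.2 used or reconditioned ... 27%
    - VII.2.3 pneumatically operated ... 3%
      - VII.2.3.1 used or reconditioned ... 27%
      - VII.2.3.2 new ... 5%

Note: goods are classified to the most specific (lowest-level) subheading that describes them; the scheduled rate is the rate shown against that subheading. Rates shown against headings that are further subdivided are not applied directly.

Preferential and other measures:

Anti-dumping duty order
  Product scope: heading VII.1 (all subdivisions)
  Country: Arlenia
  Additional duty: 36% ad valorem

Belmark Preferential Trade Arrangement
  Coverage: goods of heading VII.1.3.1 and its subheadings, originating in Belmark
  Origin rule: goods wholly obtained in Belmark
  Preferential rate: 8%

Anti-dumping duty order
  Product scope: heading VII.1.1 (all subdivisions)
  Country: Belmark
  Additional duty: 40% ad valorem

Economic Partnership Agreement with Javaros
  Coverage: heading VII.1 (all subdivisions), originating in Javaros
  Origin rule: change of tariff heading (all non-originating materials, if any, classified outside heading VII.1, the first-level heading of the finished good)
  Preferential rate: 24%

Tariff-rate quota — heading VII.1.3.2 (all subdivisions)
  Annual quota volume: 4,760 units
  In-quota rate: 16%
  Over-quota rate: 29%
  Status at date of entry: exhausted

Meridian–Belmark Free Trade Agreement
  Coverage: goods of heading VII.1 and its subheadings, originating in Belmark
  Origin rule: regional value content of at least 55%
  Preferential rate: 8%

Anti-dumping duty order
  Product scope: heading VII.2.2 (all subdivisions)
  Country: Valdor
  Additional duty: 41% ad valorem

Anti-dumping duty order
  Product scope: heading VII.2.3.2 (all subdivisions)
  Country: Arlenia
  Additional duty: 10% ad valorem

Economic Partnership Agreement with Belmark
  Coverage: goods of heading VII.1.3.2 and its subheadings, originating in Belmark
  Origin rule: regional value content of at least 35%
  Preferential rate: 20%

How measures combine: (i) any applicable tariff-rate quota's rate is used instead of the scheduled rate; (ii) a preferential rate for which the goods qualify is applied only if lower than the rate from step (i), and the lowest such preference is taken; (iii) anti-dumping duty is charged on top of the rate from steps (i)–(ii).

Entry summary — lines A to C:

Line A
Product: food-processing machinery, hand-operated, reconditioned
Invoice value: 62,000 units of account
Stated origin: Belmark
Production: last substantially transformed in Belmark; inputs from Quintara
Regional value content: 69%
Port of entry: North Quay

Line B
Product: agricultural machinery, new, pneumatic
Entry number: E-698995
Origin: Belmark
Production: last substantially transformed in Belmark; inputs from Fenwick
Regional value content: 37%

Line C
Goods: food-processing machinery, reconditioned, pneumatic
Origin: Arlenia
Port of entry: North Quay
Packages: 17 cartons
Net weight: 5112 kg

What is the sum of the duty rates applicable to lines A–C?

70%

Line A: food-processing → VII.2; hand-operated → VII.2.1; reconditioned → VII.2.1.2. Scheduled 23%. Belmark agreement on VII.1.3.1: VII.2.1.2 not covered; Belmark agreement on VII.1: VII.2.1.2 not covered; Belmark agreement on VII.1.3.2: VII.2.1.2 not covered. → 23%.
Line B: agricultural → VII.1; pneumatic → VII.1.3; new → VII.1.3.2. Scheduled 20%. quota on VII.1.3.2 exhausted → over-quota 29%; Belmark agreement on VII.1.3.1: VII.1.3.2 not covered; Belmark agreement on VII.1: RVC < 55%; Belmark agreement on VII.1.3.2: RVC ≥ 35% → 20% available; preferential 20%. → 20%.
Line C: food-processing → VII.2; pneumatic → VII.2.3; reconditioned → VII.2.3.1. Scheduled 27%. No special measure applies. → 27%.
Sum: 23% + 20% + 27% = 70%.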